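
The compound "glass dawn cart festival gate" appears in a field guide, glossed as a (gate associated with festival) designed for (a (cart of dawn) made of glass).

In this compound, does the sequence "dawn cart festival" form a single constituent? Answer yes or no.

no

The top-level split is [glass dawn cart] [festival gate]; the full structure is [[glass [dawn cart]] [festival gate]].
"dawn cart festival" straddles a constituent boundary, so it is not a single unit.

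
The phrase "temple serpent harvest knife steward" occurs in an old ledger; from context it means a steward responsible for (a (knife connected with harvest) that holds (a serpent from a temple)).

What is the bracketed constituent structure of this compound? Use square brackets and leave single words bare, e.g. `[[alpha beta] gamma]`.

Whole compound: head "steward", modifier "temple serpent harvest knife".
Inside "temple serpent harvest knife": head "knife" (specifically "harvest knife"), modifier "temple serpent".
Inside "temple serpent": head "serpent", modifier "temple".
Inside "harvest knife": head "knife", modifier "harvest".
Putting it together: [[[temple serpent] [harvest knife]] steward].

[[[temple serpent] [harvest knife]] steward]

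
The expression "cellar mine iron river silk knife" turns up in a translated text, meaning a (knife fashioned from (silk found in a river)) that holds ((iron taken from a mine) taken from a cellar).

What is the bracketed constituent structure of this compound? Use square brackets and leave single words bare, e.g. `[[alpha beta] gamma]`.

[[cellar [mine iron]] [[river silk] knife]]

Overall it is a kind of knife (specifically "river silk knife"); the modifier is "cellar mine iron".
Inside "cellar mine iron": head "iron" (specifically "mine iron"), modifier "cellar".
Inside "mine iron": head "iron", modifier "mine".
Inside "river silk knife": head "knife", modifier "river silk".
Inside "river silk": head "silk", modifier "river".
Putting it together: [[cellar [mine iron]] [[river silk] knife]].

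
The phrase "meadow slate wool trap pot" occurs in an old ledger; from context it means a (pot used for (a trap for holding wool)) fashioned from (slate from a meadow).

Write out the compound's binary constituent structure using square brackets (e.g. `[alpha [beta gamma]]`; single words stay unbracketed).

[[meadow slate] [[wool trap] pot]]

At the top level: head "pot" (specifically "wool trap pot"); modifier "meadow slate".
Within "meadow slate", the head is "slate" and the modifier is "meadow".
Within "wool trap pot", the head is "pot" and the modifier is "wool trap".
Within "wool trap", the head is "trap" and the modifier is "wool".
So the structure is [[meadow slate] [[wool trap] pot]].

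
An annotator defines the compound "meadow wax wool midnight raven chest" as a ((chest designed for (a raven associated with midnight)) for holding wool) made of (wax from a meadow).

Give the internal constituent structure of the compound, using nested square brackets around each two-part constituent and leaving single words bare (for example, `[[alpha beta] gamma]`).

Whole compound: head "chest" (specifically "wool midnight raven chest"), modifier "meadow wax".
Within "meadow wax", the head is "wax" and the modifier is "meadow".
Within "wool midnight raven chest", the head is "chest" (specifically "midnight raven chest") and the modifier is "wool".
Within "midnight raven chest", the head is "chest" and the modifier is "midnight raven".
Within "midnight raven", the head is "raven" and the modifier is "midnight".
So the structure is [[meadow wax] [wool [[midnight raven] chest]]].

[[meadow wax] [wool [[midnight raven] chest]]]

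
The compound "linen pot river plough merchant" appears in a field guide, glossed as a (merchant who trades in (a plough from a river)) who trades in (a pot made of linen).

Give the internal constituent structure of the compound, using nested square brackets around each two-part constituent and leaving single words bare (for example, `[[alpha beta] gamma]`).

[[linen pot] [[river plough] merchant]]

The outermost head in the paraphrase is "merchant" (specifically "river plough merchant"), modified by "linen pot".
Within "linen pot", the head is "pot" and the modifier is "linen".
Within "river plough merchant", the head is "merchant" and the modifier is "river plough".
Within "river plough", the head is "plough" and the modifier is "river".
Assembled: [[linen pot] [[river plough] merchant]].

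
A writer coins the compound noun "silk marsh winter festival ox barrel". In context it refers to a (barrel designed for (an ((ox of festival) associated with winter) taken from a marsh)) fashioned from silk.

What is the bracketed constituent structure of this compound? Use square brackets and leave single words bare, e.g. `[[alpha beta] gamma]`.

Whole compound: head "barrel" (specifically "marsh winter festival ox barrel"), modifier "silk".
Within "marsh winter festival ox barrel", the head is "barrel" and the modifier is "marsh winter festival ox".
Within "marsh winter festival ox", the head is "ox" (specifically "winter festival ox") and the modifier is "marsh".
Within "winter festival ox", the head is "ox" (specifically "festival ox") and the modifier is "winter".
Within "festival ox", the head is "ox" and the modifier is "festival".
Putting it together: [silk [[marsh [winter [festival ox]]] barrel]].

[silk [[marsh [winter [festival ox]]] barrel]]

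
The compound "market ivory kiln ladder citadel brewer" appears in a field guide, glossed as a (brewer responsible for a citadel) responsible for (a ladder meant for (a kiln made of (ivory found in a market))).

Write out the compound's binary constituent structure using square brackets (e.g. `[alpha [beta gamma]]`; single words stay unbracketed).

[[[[market ivory] kiln] ladder] [citadel brewer]]

At the top level: head "brewer" (specifically "citadel brewer"); modifier "market ivory kiln ladder".
"market ivory kiln ladder" → head "ladder", modifier "market ivory kiln".
"market ivory kiln" → head "kiln", modifier "market ivory".
"market ivory" → head "ivory", modifier "market".
"citadel brewer" → head "brewer", modifier "citadel".
Putting it together: [[[[market ivory] kiln] ladder] [citadel brewer]].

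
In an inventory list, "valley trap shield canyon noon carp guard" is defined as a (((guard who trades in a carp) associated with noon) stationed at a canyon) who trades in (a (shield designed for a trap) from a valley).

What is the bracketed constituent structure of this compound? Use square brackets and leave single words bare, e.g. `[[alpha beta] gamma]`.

[[valley [trap shield]] [canyon [noon [carp guard]]]]

Overall it is a kind of guard (specifically "canyon noon carp guard"); the modifier is "valley trap shield".
Within "valley trap shield", the head is "shield" (specifically "trap shield") and the modifier is "valley".
Within "trap shield", the head is "shield" and the modifier is "trap".
Within "canyon noon carp guard", the head is "guard" (specifically "noon carp guard") and the modifier is "canyon".
Within "noon carp guard", the head is "guard" (specifically "carp guard") and the modifier is "noon".
Within "carp guard", the head is "guard" and the modifier is "carp".
Assembled: [[valley [trap shield]] [canyon [noon [carp guard]]]].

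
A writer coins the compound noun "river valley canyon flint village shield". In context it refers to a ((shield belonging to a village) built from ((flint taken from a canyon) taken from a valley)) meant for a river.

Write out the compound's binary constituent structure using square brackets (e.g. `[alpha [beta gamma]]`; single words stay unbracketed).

Overall it is a kind of shield (specifically "valley canyon flint village shield"); the modifier is "river".
Within "valley canyon flint village shield", the head is "shield" (specifically "village shield") and the modifier is "valley canyon flint".
Within "valley canyon flint", the head is "flint" (specifically "canyon flint") and the modifier is "valley".
Within "canyon flint", the head is "flint" and the modifier is "canyon".
Within "village shield", the head is "shield" and the modifier is "village".
So the structure is [river [[valley [canyon flint]] [village shield]]].

[river [[valley [canyon flint]] [village shield]]]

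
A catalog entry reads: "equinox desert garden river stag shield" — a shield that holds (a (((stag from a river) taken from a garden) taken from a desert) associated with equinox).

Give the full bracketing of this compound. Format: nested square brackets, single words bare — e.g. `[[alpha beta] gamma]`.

Overall it is a kind of shield; the modifier is "equinox desert garden river stag".
"equinox desert garden river stag" → head "stag" (specifically "desert garden river stag"), modifier "equinox".
"desert garden river stag" → head "stag" (specifically "garden river stag"), modifier "desert".
"garden river stag" → head "stag" (specifically "river stag"), modifier "garden".
"river stag" → head "stag", modifier "river".
So the structure is [[equinox [desert [garden [river stag]]]] shield].

[[equinox [desert [garden [river stag]]]] shield]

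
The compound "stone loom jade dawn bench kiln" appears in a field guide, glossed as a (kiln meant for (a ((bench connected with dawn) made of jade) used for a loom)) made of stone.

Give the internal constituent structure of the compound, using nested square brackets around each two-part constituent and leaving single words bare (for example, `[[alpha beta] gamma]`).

At the top level: head "kiln" (specifically "loom jade dawn bench kiln"); modifier "stone".
Within "loom jade dawn bench kiln", the head is "kiln" and the modifier is "loom jade dawn bench".
Within "loom jade dawn bench", the head is "bench" (specifically "jade dawn bench") and the modifier is "loom".
Within "jade dawn bench", the head is "bench" (specifically "dawn bench") and the modifier is "jade".
Within "dawn bench", the head is "bench" and the modifier is "dawn".
Assembled: [stone [[loom [jade [dawn bench]]] kiln]].

[stone [[loom [jade [dawn bench]]] kiln]]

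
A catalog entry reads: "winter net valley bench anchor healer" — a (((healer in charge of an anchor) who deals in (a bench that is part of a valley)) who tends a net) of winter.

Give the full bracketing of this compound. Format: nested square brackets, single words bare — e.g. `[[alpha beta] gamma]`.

Whole compound: head "healer" (specifically "net valley bench anchor healer"), modifier "winter".
Inside "net valley bench anchor healer": head "healer" (specifically "valley bench anchor healer"), modifier "net".
Inside "valley bench anchor healer": head "healer" (specifically "anchor healer"), modifier "valley bench".
Inside "valley bench": head "bench", modifier "valley".
Inside "anchor healer": head "healer", modifier "anchor".
Assembled: [winter [net [[valley bench] [anchor healer]]]].

[winter [net [[valley bench] [anchor healer]]]]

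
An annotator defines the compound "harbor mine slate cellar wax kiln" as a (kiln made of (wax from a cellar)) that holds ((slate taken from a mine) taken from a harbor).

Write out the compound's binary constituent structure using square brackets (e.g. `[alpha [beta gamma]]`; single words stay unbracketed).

The outermost head in the paraphrase is "kiln" (specifically "cellar wax kiln"), modified by "harbor mine slate".
Within "harbor mine slate", the head is "slate" (specifically "mine slate") and the modifier is "harbor".
Within "mine slate", the head is "slate" and the modifier is "mine".
Within "cellar wax kiln", the head is "kiln" and the modifier is "cellar wax".
Within "cellar wax", the head is "wax" and the modifier is "cellar".
So the structure is [[harbor [mine slate]] [[cellar wax] kiln]].

[[harbor [mine slate]] [[cellar wax] kiln]]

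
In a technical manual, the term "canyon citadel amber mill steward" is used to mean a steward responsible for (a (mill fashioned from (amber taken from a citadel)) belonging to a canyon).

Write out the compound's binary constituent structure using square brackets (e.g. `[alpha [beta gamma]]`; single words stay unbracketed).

[[canyon [[citadel amber] mill]] steward]

The outermost head in the paraphrase is "steward", modified by "canyon citadel amber mill".
"canyon citadel amber mill" → head "mill" (specifically "citadel amber mill"), modifier "canyon".
"citadel amber mill" → head "mill", modifier "citadel amber".
"citadel amber" → head "amber", modifier "citadel".
Putting it together: [[canyon [[citadel amber] mill]] steward].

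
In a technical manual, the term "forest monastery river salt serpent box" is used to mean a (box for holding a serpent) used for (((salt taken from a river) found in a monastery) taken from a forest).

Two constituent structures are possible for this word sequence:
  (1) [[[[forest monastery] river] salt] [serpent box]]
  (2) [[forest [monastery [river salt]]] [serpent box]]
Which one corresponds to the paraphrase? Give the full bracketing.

[[forest [monastery [river salt]]] [serpent box]]

The paraphrase's head is the "box" part ("serpent box"); its modifier is "forest monastery river salt".
That top-level split, carried through the inner groups, gives [[forest [monastery [river salt]]] [serpent box]].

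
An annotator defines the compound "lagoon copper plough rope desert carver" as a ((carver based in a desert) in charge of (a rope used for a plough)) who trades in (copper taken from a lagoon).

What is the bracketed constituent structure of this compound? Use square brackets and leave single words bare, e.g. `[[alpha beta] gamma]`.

Overall it is a kind of carver (specifically "plough rope desert carver"); the modifier is "lagoon copper".
"lagoon copper" → head "copper", modifier "lagoon".
"plough rope desert carver" → head "carver" (specifically "desert carver"), modifier "plough rope".
"plough rope" → head "rope", modifier "plough".
"desert carver" → head "carver", modifier "desert".
So the structure is [[lagoon copper] [[plough rope] [desert carver]]].

[[lagoon copper] [[plough rope] [desert carver]]]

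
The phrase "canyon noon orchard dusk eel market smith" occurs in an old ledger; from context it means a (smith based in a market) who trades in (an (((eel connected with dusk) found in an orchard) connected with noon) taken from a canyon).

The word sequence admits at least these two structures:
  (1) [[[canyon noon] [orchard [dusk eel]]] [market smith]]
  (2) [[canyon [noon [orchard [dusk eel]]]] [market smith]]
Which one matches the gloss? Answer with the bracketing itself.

The paraphrase's head is the "smith" part ("market smith"); its modifier is "canyon noon orchard dusk eel".
That top-level split, carried through the inner groups, gives [[canyon [noon [orchard [dusk eel]]]] [market smith]].

[[canyon [noon [orchard [dusk eel]]]] [market smith]]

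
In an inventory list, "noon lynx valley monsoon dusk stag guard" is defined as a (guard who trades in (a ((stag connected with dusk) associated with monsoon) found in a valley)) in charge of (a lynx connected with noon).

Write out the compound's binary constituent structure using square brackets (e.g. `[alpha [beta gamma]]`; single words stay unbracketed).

[[noon lynx] [[valley [monsoon [dusk stag]]] guard]]

Overall it is a kind of guard (specifically "valley monsoon dusk stag guard"); the modifier is "noon lynx".
"noon lynx" → head "lynx", modifier "noon".
"valley monsoon dusk stag guard" → head "guard", modifier "valley monsoon dusk stag".
"valley monsoon dusk stag" → head "stag" (specifically "monsoon dusk stag"), modifier "valley".
"monsoon dusk stag" → head "stag" (specifically "dusk stag"), modifier "monsoon".
"dusk stag" → head "stag", modifier "dusk".
Putting it together: [[noon lynx] [[valley [monsoon [dusk stag]]] guard]].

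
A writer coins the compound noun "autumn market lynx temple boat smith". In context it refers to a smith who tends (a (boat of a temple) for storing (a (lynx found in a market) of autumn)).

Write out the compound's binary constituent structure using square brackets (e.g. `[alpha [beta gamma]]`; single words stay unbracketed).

[[[autumn [market lynx]] [temple boat]] smith]

At the top level: head "smith"; modifier "autumn market lynx temple boat".
Inside "autumn market lynx temple boat": head "boat" (specifically "temple boat"), modifier "autumn market lynx".
Inside "autumn market lynx": head "lynx" (specifically "market lynx"), modifier "autumn".
Inside "market lynx": head "lynx", modifier "market".
Inside "temple boat": head "boat", modifier "temple".
Assembled: [[[autumn [market lynx]] [temple boat]] smith].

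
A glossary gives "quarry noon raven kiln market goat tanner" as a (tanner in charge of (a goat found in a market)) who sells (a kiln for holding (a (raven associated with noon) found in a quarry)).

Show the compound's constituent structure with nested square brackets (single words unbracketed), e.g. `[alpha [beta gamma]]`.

[[[quarry [noon raven]] kiln] [[market goat] tanner]]

At the top level: head "tanner" (specifically "market goat tanner"); modifier "quarry noon raven kiln".
"quarry noon raven kiln" → head "kiln", modifier "quarry noon raven".
"quarry noon raven" → head "raven" (specifically "noon raven"), modifier "quarry".
"noon raven" → head "raven", modifier "noon".
"market goat tanner" → head "tanner", modifier "market goat".
"market goat" → head "goat", modifier "market".
So the structure is [[[quarry [noon raven]] kiln] [[market goat] tanner]].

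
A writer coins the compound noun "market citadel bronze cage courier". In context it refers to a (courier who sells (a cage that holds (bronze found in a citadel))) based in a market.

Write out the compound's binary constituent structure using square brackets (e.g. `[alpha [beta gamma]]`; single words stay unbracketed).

At the top level: head "courier" (specifically "citadel bronze cage courier"); modifier "market".
Within "citadel bronze cage courier", the head is "courier" and the modifier is "citadel bronze cage".
Within "citadel bronze cage", the head is "cage" and the modifier is "citadel bronze".
Within "citadel bronze", the head is "bronze" and the modifier is "citadel".
So the structure is [market [[[citadel bronze] cage] courier]].

[market [[[citadel bronze] cage] courier]]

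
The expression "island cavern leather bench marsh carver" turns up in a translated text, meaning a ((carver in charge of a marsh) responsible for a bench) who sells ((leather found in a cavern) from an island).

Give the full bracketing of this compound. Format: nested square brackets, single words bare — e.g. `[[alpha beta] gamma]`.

Overall it is a kind of carver (specifically "bench marsh carver"); the modifier is "island cavern leather".
Inside "island cavern leather": head "leather" (specifically "cavern leather"), modifier "island".
Inside "cavern leather": head "leather", modifier "cavern".
Inside "bench marsh carver": head "carver" (specifically "marsh carver"), modifier "bench".
Inside "marsh carver": head "carver", modifier "marsh".
Assembled: [[island [cavern leather]] [bench [marsh carver]]].

[[island [cavern leather]] [bench [marsh carver]]]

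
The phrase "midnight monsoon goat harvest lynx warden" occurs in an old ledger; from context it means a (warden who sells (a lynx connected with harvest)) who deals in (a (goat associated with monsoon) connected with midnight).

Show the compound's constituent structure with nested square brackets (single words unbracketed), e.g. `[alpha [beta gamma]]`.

[[midnight [monsoon goat]] [[harvest lynx] warden]]

Overall it is a kind of warden (specifically "harvest lynx warden"); the modifier is "midnight monsoon goat".
Within "midnight monsoon goat", the head is "goat" (specifically "monsoon goat") and the modifier is "midnight".
Within "monsoon goat", the head is "goat" and the modifier is "monsoon".
Within "harvest lynx warden", the head is "warden" and the modifier is "harvest lynx".
Within "harvest lynx", the head is "lynx" and the modifier is "harvest".
Putting it together: [[midnight [monsoon goat]] [[harvest lynx] warden]].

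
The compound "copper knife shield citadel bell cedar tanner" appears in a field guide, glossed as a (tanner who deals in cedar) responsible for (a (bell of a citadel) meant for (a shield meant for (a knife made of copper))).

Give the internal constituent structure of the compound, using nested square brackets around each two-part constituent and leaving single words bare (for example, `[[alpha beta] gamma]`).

Whole compound: head "tanner" (specifically "cedar tanner"), modifier "copper knife shield citadel bell".
"copper knife shield citadel bell" → head "bell" (specifically "citadel bell"), modifier "copper knife shield".
"copper knife shield" → head "shield", modifier "copper knife".
"copper knife" → head "knife", modifier "copper".
"citadel bell" → head "bell", modifier "citadel".
"cedar tanner" → head "tanner", modifier "cedar".
Assembled: [[[[copper knife] shield] [citadel bell]] [cedar tanner]].

[[[[copper knife] shield] [citadel bell]] [cedar tanner]]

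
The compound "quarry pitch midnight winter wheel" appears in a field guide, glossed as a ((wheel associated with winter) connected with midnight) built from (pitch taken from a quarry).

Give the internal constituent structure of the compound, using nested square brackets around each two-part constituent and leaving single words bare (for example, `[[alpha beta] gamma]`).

Overall it is a kind of wheel (specifically "midnight winter wheel"); the modifier is "quarry pitch".
"quarry pitch" → head "pitch", modifier "quarry".
"midnight winter wheel" → head "wheel" (specifically "winter wheel"), modifier "midnight".
"winter wheel" → head "wheel", modifier "winter".
Putting it together: [[quarry pitch] [midnight [winter wheel]]].

[[quarry pitch] [midnight [winter wheel]]]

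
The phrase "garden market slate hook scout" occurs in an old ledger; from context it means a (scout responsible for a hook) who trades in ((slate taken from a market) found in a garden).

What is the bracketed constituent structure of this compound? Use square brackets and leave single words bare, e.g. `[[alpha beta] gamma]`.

[[garden [market slate]] [hook scout]]

Overall it is a kind of scout (specifically "hook scout"); the modifier is "garden market slate".
Within "garden market slate", the head is "slate" (specifically "market slate") and the modifier is "garden".
Within "market slate", the head is "slate" and the modifier is "market".
Within "hook scout", the head is "scout" and the modifier is "hook".
Assembled: [[garden [market slate]] [hook scout]].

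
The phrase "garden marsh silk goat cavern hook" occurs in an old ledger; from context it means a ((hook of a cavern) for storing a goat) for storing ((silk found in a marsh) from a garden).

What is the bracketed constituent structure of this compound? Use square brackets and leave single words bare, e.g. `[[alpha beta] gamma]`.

Whole compound: head "hook" (specifically "goat cavern hook"), modifier "garden marsh silk".
"garden marsh silk" → head "silk" (specifically "marsh silk"), modifier "garden".
"marsh silk" → head "silk", modifier "marsh".
"goat cavern hook" → head "hook" (specifically "cavern hook"), modifier "goat".
"cavern hook" → head "hook", modifier "cavern".
Assembled: [[garden [marsh silk]] [goat [cavern hook]]].

[[garden [marsh silk]] [goat [cavern hook]]]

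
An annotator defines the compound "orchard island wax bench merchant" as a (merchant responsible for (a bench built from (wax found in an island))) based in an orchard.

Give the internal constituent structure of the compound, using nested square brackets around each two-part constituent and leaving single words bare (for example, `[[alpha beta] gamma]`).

The outermost head in the paraphrase is "merchant" (specifically "island wax bench merchant"), modified by "orchard".
Within "island wax bench merchant", the head is "merchant" and the modifier is "island wax bench".
Within "island wax bench", the head is "bench" and the modifier is "island wax".
Within "island wax", the head is "wax" and the modifier is "island".
So the structure is [orchard [[[island wax] bench] merchant]].

[orchard [[[island wax] bench] merchant]]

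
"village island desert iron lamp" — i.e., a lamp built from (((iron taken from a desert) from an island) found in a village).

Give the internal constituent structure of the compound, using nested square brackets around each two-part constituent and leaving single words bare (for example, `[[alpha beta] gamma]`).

At the top level: head "lamp"; modifier "village island desert iron".
Inside "village island desert iron": head "iron" (specifically "island desert iron"), modifier "village".
Inside "island desert iron": head "iron" (specifically "desert iron"), modifier "island".
Inside "desert iron": head "iron", modifier "desert".
Assembled: [[village [island [desert iron]]] lamp].

[[village [island [desert iron]]] lamp]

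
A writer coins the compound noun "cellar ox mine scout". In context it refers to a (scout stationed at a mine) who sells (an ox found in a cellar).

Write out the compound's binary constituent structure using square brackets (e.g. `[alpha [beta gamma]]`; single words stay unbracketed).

[[cellar ox] [mine scout]]

The outermost head in the paraphrase is "scout" (specifically "mine scout"), modified by "cellar ox".
"cellar ox" → head "ox", modifier "cellar".
"mine scout" → head "scout", modifier "mine".
So the structure is [[cellar ox] [mine scout]].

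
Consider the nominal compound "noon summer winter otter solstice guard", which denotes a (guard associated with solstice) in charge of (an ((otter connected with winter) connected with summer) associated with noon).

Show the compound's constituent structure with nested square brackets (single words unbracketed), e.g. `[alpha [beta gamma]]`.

The outermost head in the paraphrase is "guard" (specifically "solstice guard"), modified by "noon summer winter otter".
"noon summer winter otter" → head "otter" (specifically "summer winter otter"), modifier "noon".
"summer winter otter" → head "otter" (specifically "winter otter"), modifier "summer".
"winter otter" → head "otter", modifier "winter".
"solstice guard" → head "guard", modifier "solstice".
Putting it together: [[noon [summer [winter otter]]] [solstice guard]].

[[noon [summer [winter otter]]] [solstice guard]]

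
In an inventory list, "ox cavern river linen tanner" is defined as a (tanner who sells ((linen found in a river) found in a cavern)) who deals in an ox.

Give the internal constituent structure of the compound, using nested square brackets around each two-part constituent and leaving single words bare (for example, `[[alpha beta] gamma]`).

[ox [[cavern [river linen]] tanner]]

Whole compound: head "tanner" (specifically "cavern river linen tanner"), modifier "ox".
Within "cavern river linen tanner", the head is "tanner" and the modifier is "cavern river linen".
Within "cavern river linen", the head is "linen" (specifically "river linen") and the modifier is "cavern".
Within "river linen", the head is "linen" and the modifier is "river".
So the structure is [ox [[cavern [river linen]] tanner]].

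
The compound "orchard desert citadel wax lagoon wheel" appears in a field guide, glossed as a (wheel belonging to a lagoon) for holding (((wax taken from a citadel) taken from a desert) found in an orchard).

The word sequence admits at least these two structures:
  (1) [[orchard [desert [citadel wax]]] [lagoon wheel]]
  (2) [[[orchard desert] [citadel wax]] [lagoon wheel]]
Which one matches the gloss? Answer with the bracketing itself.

The paraphrase's head is the "wheel" part ("lagoon wheel"); its modifier is "orchard desert citadel wax".
That top-level split, carried through the inner groups, gives [[orchard [desert [citadel wax]]] [lagoon wheel]].

[[orchard [desert [citadel wax]]] [lagoon wheel]]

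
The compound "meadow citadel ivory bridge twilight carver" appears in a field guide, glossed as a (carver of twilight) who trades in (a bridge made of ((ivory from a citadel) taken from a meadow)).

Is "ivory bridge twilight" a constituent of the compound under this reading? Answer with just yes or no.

The top-level split is [meadow citadel ivory bridge] [twilight carver]; the full structure is [[[meadow [citadel ivory]] bridge] [twilight carver]].
"ivory bridge twilight" straddles a constituent boundary, so it is not a single unit.

no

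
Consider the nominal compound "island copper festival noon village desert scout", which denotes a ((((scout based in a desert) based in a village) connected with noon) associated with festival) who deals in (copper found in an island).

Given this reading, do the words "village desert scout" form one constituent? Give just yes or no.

yes

The paraphrase groups the words so that "village desert scout" is one unit: it corresponds to a single parenthesized sub-phrase.
The full structure is [[island copper] [festival [noon [village [desert scout]]]]], in which [village desert scout] is a constituent.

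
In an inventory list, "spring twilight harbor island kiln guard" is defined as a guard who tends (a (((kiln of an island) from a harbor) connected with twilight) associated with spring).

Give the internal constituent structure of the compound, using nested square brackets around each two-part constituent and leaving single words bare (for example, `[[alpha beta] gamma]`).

[[spring [twilight [harbor [island kiln]]]] guard]

At the top level: head "guard"; modifier "spring twilight harbor island kiln".
"spring twilight harbor island kiln" → head "kiln" (specifically "twilight harbor island kiln"), modifier "spring".
"twilight harbor island kiln" → head "kiln" (specifically "harbor island kiln"), modifier "twilight".
"harbor island kiln" → head "kiln" (specifically "island kiln"), modifier "harbor".
"island kiln" → head "kiln", modifier "island".
Putting it together: [[spring [twilight [harbor [island kiln]]]] guard].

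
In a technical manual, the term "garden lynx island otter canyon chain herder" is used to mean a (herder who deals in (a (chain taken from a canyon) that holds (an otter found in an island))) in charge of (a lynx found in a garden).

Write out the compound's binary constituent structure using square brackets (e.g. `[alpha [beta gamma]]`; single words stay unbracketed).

[[garden lynx] [[[island otter] [canyon chain]] herder]]

Whole compound: head "herder" (specifically "island otter canyon chain herder"), modifier "garden lynx".
Within "garden lynx", the head is "lynx" and the modifier is "garden".
Within "island otter canyon chain herder", the head is "herder" and the modifier is "island otter canyon chain".
Within "island otter canyon chain", the head is "chain" (specifically "canyon chain") and the modifier is "island otter".
Within "island otter", the head is "otter" and the modifier is "island".
Within "canyon chain", the head is "chain" and the modifier is "canyon".
So the structure is [[garden lynx] [[[island otter] [canyon chain]] herder]].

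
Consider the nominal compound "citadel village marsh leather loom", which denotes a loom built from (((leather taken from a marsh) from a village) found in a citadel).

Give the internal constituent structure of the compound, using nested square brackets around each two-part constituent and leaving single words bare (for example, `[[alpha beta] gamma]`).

Overall it is a kind of loom; the modifier is "citadel village marsh leather".
Inside "citadel village marsh leather": head "leather" (specifically "village marsh leather"), modifier "citadel".
Inside "village marsh leather": head "leather" (specifically "marsh leather"), modifier "village".
Inside "marsh leather": head "leather", modifier "marsh".
So the structure is [[citadel [village [marsh leather]]] loom].

[[citadel [village [marsh leather]]] loom]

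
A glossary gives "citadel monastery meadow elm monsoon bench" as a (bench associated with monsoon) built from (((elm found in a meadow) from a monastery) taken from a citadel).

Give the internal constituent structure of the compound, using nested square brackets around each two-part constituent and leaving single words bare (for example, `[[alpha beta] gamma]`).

Whole compound: head "bench" (specifically "monsoon bench"), modifier "citadel monastery meadow elm".
Within "citadel monastery meadow elm", the head is "elm" (specifically "monastery meadow elm") and the modifier is "citadel".
Within "monastery meadow elm", the head is "elm" (specifically "meadow elm") and the modifier is "monastery".
Within "meadow elm", the head is "elm" and the modifier is "meadow".
Within "monsoon bench", the head is "bench" and the modifier is "monsoon".
Putting it together: [[citadel [monastery [meadow elm]]] [monsoon bench]].

[[citadel [monastery [meadow elm]]] [monsoon bench]]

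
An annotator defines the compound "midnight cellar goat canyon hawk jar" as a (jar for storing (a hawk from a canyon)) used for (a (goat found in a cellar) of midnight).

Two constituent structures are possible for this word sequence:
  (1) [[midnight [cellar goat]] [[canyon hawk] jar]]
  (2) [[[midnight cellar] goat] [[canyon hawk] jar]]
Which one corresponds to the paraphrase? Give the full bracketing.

The paraphrase's head is the "jar" part ("canyon hawk jar"); its modifier is "midnight cellar goat".
That top-level split, carried through the inner groups, gives [[midnight [cellar goat]] [[canyon hawk] jar]].

[[midnight [cellar goat]] [[canyon hawk] jar]]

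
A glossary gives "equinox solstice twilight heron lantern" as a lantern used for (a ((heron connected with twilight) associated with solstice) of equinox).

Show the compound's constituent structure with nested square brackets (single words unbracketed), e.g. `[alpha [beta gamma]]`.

Whole compound: head "lantern", modifier "equinox solstice twilight heron".
"equinox solstice twilight heron" → head "heron" (specifically "solstice twilight heron"), modifier "equinox".
"solstice twilight heron" → head "heron" (specifically "twilight heron"), modifier "solstice".
"twilight heron" → head "heron", modifier "twilight".
So the structure is [[equinox [solstice [twilight heron]]] lantern].

[[equinox [solstice [twilight heron]]] lantern]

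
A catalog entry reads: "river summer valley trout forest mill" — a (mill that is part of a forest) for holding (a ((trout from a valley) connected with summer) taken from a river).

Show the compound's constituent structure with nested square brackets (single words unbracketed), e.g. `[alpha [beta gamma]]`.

[[river [summer [valley trout]]] [forest mill]]

Overall it is a kind of mill (specifically "forest mill"); the modifier is "river summer valley trout".
Inside "river summer valley trout": head "trout" (specifically "summer valley trout"), modifier "river".
Inside "summer valley trout": head "trout" (specifically "valley trout"), modifier "summer".
Inside "valley trout": head "trout", modifier "valley".
Inside "forest mill": head "mill", modifier "forest".
Putting it together: [[river [summer [valley trout]]] [forest mill]].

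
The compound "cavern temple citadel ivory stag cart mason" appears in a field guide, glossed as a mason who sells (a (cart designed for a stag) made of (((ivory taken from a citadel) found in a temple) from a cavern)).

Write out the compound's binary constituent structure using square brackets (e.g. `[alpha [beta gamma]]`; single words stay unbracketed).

At the top level: head "mason"; modifier "cavern temple citadel ivory stag cart".
Inside "cavern temple citadel ivory stag cart": head "cart" (specifically "stag cart"), modifier "cavern temple citadel ivory".
Inside "cavern temple citadel ivory": head "ivory" (specifically "temple citadel ivory"), modifier "cavern".
Inside "temple citadel ivory": head "ivory" (specifically "citadel ivory"), modifier "temple".
Inside "citadel ivory": head "ivory", modifier "citadel".
Inside "stag cart": head "cart", modifier "stag".
So the structure is [[[cavern [temple [citadel ivory]]] [stag cart]] mason].

[[[cavern [temple [citadel ivory]]] [stag cart]] mason]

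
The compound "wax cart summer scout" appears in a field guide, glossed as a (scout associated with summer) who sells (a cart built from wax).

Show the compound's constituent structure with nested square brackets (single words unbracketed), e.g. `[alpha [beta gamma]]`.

At the top level: head "scout" (specifically "summer scout"); modifier "wax cart".
Inside "wax cart": head "cart", modifier "wax".
Inside "summer scout": head "scout", modifier "summer".
Putting it together: [[wax cart] [summer scout]].

[[wax cart] [summer scout]]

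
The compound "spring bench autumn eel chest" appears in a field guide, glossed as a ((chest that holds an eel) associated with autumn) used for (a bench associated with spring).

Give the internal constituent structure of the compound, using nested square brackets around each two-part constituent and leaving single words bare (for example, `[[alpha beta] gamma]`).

Whole compound: head "chest" (specifically "autumn eel chest"), modifier "spring bench".
"spring bench" → head "bench", modifier "spring".
"autumn eel chest" → head "chest" (specifically "eel chest"), modifier "autumn".
"eel chest" → head "chest", modifier "eel".
Putting it together: [[spring bench] [autumn [eel chest]]].

[[spring bench] [autumn [eel chest]]]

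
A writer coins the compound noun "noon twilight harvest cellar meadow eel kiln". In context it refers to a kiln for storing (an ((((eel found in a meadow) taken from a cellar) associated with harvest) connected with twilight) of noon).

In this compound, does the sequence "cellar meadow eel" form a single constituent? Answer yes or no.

The paraphrase groups the words so that "cellar meadow eel" is one unit: it corresponds to a single parenthesized sub-phrase.
The full structure is [[noon [twilight [harvest [cellar [meadow eel]]]]] kiln], in which [cellar meadow eel] is a constituent.

yes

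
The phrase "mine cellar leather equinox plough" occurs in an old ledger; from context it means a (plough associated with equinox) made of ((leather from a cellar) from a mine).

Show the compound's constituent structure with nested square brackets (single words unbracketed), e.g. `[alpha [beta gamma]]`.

[[mine [cellar leather]] [equinox plough]]

The outermost head in the paraphrase is "plough" (specifically "equinox plough"), modified by "mine cellar leather".
Within "mine cellar leather", the head is "leather" (specifically "cellar leather") and the modifier is "mine".
Within "cellar leather", the head is "leather" and the modifier is "cellar".
Within "equinox plough", the head is "plough" and the modifier is "equinox".
So the structure is [[mine [cellar leather]] [equinox plough]].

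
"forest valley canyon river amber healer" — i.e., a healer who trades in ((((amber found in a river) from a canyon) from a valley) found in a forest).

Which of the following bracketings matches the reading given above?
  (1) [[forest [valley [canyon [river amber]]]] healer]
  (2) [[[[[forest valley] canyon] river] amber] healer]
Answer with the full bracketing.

The paraphrase's head is the "healer" part ("healer"); its modifier is "forest valley canyon river amber".
That top-level split, carried through the inner groups, gives [[forest [valley [canyon [river amber]]]] healer].

[[forest [valley [canyon [river amber]]]] healer]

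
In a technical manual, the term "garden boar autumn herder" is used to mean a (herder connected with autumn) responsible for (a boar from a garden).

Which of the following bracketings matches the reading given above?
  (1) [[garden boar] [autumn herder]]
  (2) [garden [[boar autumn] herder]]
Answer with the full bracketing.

[[garden boar] [autumn herder]]

The paraphrase's head is the "herder" part ("autumn herder"); its modifier is "garden boar".
That top-level split, carried through the inner groups, gives [[garden boar] [autumn herder]].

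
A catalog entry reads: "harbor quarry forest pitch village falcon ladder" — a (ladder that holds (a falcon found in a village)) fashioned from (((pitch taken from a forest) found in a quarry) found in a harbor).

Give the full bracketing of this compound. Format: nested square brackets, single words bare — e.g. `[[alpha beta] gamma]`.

Overall it is a kind of ladder (specifically "village falcon ladder"); the modifier is "harbor quarry forest pitch".
Inside "harbor quarry forest pitch": head "pitch" (specifically "quarry forest pitch"), modifier "harbor".
Inside "quarry forest pitch": head "pitch" (specifically "forest pitch"), modifier "quarry".
Inside "forest pitch": head "pitch", modifier "forest".
Inside "village falcon ladder": head "ladder", modifier "village falcon".
Inside "village falcon": head "falcon", modifier "village".
Putting it together: [[harbor [quarry [forest pitch]]] [[village falcon] ladder]].

[[harbor [quarry [forest pitch]]] [[village falcon] ladder]]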